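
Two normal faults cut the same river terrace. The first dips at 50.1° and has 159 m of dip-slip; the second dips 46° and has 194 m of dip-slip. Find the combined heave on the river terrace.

heave_A = 159 × cos(50.1°) = 102 m
heave_B = 194 × cos(46°) = 134.8 m
total = 102 + 134.8 = 237 m

237 m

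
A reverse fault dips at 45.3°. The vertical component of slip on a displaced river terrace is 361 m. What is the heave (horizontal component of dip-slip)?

357 m

heave = throw / tan(dip) = 361 / tan(45.3°) = 357 m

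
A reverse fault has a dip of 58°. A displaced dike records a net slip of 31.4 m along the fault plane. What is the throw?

throw = dip-slip × sin(dip) = 31.4 m × sin(58°) = 26.6 m

26.6 m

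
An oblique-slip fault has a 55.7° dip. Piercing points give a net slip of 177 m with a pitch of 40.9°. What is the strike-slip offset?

strike-slip = net slip × cos(rake) = 177 m × cos(40.9°) = 134 m

134 m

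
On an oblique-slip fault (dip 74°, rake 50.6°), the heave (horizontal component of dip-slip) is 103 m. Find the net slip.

484 m

dip-slip = heave / cos(dip) = 103 / cos(74°) = 373.7 m
net slip = dip-slip / sin(rake) = 373.7 / sin(50.6°) = 484 m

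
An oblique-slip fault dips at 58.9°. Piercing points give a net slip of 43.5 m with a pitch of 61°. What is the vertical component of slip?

dip-slip = net slip × sin(rake) = 43.5 m × sin(61°) = 38.05 m
throw = dip-slip × sin(dip) = 38.05 × sin(58.9°) = 32.6 m

32.6 m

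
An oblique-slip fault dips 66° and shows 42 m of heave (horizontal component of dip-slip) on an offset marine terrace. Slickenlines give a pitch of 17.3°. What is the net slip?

347 m

dip-slip = heave / cos(dip) = 42 / cos(66°) = 103.3 m
net slip = dip-slip / sin(rake) = 103.3 / sin(17.3°) = 347 m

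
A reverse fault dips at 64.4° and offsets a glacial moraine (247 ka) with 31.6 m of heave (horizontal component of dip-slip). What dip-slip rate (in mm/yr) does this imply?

0.296 mm/yr

dip-slip = heave / cos(dip) = 31.6 m / cos(64.4°) = 73.13 m
rate = 73.13 m / 247 ka = 0.000296 m/yr = 0.296 mm/yr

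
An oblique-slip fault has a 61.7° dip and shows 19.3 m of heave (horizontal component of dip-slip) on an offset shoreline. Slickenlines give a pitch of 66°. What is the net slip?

dip-slip = heave / cos(dip) = 19.3 / cos(61.7°) = 40.71 m
net slip = dip-slip / sin(rake) = 40.71 / sin(66°) = 44.6 m

44.6 m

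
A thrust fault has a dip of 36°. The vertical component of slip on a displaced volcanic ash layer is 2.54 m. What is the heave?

heave = throw / tan(dip) = 2.54 / tan(36°) = 3.50 m

3.50 m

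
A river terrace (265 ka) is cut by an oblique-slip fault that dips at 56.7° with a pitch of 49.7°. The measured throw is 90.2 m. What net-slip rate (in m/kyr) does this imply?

0.534 m/kyr

dip-slip = throw / sin(dip) = 90.2 / sin(56.7°) = 107.9 m
net slip = dip-slip / sin(rake) = 107.9 / sin(49.7°) = 141.5 m
rate = 141.5 m / 265 ka = 0.000534 m/yr = 0.534 m/kyr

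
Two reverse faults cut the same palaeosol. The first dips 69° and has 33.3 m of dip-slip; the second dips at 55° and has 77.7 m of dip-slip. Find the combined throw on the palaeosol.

94.7 m

throw_A = 33.3 × sin(69°) = 31.09 m
throw_B = 77.7 × sin(55°) = 63.65 m
total = 31.09 + 63.65 = 94.7 m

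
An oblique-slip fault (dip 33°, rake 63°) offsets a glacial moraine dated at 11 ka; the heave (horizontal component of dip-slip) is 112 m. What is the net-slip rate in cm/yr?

1.36 cm/yr

dip-slip = heave / cos(dip) = 112 / cos(33°) = 133.5 m
net slip = dip-slip / sin(rake) = 133.5 / sin(63°) = 149.9 m
rate = 149.9 m / 11 ka = 0.0136 m/yr = 1.36 cm/yr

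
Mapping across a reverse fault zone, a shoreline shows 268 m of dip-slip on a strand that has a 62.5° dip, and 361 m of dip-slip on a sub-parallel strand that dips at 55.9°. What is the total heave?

heave_A = 268 × cos(62.5°) = 123.7 m
heave_B = 361 × cos(55.9°) = 202.4 m
total = 123.7 + 202.4 = 326 m

326 m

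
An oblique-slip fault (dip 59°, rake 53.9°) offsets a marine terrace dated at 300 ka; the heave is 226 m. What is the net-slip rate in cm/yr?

0.181 cm/yr

dip-slip = heave / cos(dip) = 226 / cos(59°) = 438.8 m
net slip = dip-slip / sin(rake) = 438.8 / sin(53.9°) = 543.1 m
rate = 543.1 m / 300 ka = 0.00181 m/yr = 0.181 cm/yr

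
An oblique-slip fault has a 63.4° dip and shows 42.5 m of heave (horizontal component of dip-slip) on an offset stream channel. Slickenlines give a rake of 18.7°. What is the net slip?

296 m

dip-slip = heave / cos(dip) = 42.5 / cos(63.4°) = 94.92 m
net slip = dip-slip / sin(rake) = 94.92 / sin(18.7°) = 296 m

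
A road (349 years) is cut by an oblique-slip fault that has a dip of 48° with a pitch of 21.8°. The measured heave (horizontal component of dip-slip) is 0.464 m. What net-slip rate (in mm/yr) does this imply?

dip-slip = heave / cos(dip) = 0.464 / cos(48°) = 0.6934 m
net slip = dip-slip / sin(rake) = 0.6934 / sin(21.8°) = 1.867 m
rate = 1.867 m / 349 years = 0.00535 m/yr = 5.35 mm/yr

5.35 mm/yr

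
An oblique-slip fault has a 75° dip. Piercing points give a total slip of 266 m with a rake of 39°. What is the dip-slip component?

167 m

dip-slip = net slip × sin(rake) = 266 m × sin(39°) = 167 m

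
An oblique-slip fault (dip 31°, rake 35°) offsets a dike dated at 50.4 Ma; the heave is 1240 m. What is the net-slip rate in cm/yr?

0.00500 cm/yr

dip-slip = heave / cos(dip) = 1240 / cos(31°) = 1447 m
net slip = dip-slip / sin(rake) = 1447 / sin(35°) = 2522 m
rate = 2522 m / 50.4 Ma = 0.0000500 m/yr = 0.00500 cm/yr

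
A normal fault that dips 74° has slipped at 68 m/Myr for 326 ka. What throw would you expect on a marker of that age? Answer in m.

21.3 m

dip-slip = rate × time = 68 m/Myr × 326 ka = 22.17 m
throw = dip-slip × sin(dip) = 22.17 × sin(74°) = 21.3 m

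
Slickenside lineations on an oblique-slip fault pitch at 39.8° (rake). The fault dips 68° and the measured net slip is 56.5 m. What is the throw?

33.5 m

dip-slip = net slip × sin(rake) = 56.5 m × sin(39.8°) = 36.17 m
throw = dip-slip × sin(dip) = 36.17 × sin(68°) = 33.5 m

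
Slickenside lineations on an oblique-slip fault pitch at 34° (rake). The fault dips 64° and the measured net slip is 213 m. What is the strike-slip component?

177 m

strike-slip = net slip × cos(rake) = 213 m × cos(34°) = 177 m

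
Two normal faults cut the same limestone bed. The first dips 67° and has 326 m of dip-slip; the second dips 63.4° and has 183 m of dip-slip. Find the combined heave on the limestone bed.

heave_A = 326 × cos(67°) = 127.4 m
heave_B = 183 × cos(63.4°) = 81.94 m
total = 127.4 + 81.94 = 209 m

209 m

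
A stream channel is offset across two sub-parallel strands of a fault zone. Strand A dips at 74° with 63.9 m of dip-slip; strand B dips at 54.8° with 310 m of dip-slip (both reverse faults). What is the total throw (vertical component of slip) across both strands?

315 m

throw_A = 63.9 × sin(74°) = 61.42 m
throw_B = 310 × sin(54.8°) = 253.3 m
total = 61.42 + 253.3 = 315 m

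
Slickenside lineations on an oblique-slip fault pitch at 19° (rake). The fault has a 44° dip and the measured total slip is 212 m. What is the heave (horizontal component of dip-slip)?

dip-slip = net slip × sin(rake) = 212 m × sin(19°) = 69.02 m
heave = dip-slip × cos(dip) = 69.02 × cos(44°) = 49.6 m

49.6 m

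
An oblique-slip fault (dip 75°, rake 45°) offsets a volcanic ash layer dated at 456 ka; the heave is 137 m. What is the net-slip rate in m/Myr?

1640 m/Myr

dip-slip = heave / cos(dip) = 137 / cos(75°) = 529.3 m
net slip = dip-slip / sin(rake) = 529.3 / sin(45°) = 748.6 m
rate = 748.6 m / 456 ka = 0.00164 m/yr = 1640 m/Myr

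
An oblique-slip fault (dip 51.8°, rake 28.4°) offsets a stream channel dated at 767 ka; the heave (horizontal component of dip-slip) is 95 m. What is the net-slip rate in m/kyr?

dip-slip = heave / cos(dip) = 95 / cos(51.8°) = 153.6 m
net slip = dip-slip / sin(rake) = 153.6 / sin(28.4°) = 323 m
rate = 323 m / 767 ka = 0.000421 m/yr = 0.421 m/kyr

0.421 m/kyr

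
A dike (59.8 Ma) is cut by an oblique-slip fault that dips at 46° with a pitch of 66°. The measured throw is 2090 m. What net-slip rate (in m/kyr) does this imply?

0.0532 m/kyr

dip-slip = throw / sin(dip) = 2090 / sin(46°) = 2905 m
net slip = dip-slip / sin(rake) = 2905 / sin(66°) = 3180 m
rate = 3180 m / 59.8 Ma = 0.0000532 m/yr = 0.0532 m/kyr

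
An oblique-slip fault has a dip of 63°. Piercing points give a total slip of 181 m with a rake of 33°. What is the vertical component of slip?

dip-slip = net slip × sin(rake) = 181 m × sin(33°) = 98.58 m
throw = dip-slip × sin(dip) = 98.58 × sin(63°) = 87.8 m

87.8 m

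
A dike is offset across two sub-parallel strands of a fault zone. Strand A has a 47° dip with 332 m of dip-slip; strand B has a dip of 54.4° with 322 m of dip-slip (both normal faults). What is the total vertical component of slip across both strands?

throw_A = 332 × sin(47°) = 242.8 m
throw_B = 322 × sin(54.4°) = 261.8 m
total = 242.8 + 261.8 = 505 m

505 m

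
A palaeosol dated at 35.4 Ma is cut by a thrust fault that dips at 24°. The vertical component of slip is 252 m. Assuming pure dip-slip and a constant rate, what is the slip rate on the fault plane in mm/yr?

dip-slip = throw / sin(dip) = 252 m / sin(24°) = 619.6 m
rate = 619.6 m / 35.4 Ma = 0.0000175 m/yr = 0.0175 mm/yr

0.0175 mm/yr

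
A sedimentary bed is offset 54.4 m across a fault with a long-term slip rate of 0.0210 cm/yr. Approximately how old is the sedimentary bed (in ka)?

age = offset / rate = 54.4 m / (0.0210 cm/yr) = 259000 yr = 259 ka

259 ka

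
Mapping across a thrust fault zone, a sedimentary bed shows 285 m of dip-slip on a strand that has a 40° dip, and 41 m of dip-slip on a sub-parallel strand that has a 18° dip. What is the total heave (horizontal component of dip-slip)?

257 m

heave_A = 285 × cos(40°) = 218.3 m
heave_B = 41 × cos(18°) = 38.99 m
total = 218.3 + 38.99 = 257 m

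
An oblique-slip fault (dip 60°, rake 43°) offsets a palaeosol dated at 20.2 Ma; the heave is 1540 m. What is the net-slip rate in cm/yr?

0.0224 cm/yr

dip-slip = heave / cos(dip) = 1540 / cos(60°) = 3080 m
net slip = dip-slip / sin(rake) = 3080 / sin(43°) = 4516 m
rate = 4516 m / 20.2 Ma = 0.000224 m/yr = 0.0224 cm/yr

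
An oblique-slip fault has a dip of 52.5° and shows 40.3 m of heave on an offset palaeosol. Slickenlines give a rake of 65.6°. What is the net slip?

dip-slip = heave / cos(dip) = 40.3 / cos(52.5°) = 66.20 m
net slip = dip-slip / sin(rake) = 66.20 / sin(65.6°) = 72.7 m

72.7 m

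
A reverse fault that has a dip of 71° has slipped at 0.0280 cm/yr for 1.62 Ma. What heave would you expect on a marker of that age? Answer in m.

dip-slip = rate × time = 0.0280 cm/yr × 1.62 Ma = 453.6 m
heave = dip-slip × cos(dip) = 453.6 × cos(71°) = 148 m

148 m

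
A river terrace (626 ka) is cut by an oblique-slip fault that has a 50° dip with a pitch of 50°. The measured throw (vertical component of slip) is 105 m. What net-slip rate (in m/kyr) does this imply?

dip-slip = throw / sin(dip) = 105 / sin(50°) = 137.1 m
net slip = dip-slip / sin(rake) = 137.1 / sin(50°) = 178.9 m
rate = 178.9 m / 626 ka = 0.000286 m/yr = 0.286 m/kyr

0.286 m/kyr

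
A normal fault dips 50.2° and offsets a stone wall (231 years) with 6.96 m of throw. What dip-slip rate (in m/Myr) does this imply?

39200 m/Myr

dip-slip = throw / sin(dip) = 6.96 m / sin(50.2°) = 9.059 m
rate = 9.059 m / 231 years = 0.0392 m/yr = 39200 m/Myr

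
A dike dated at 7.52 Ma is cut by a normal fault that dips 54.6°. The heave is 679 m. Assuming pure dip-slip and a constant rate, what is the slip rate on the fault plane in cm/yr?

0.0156 cm/yr

dip-slip = heave / cos(dip) = 679 m / cos(54.6°) = 1172 m
rate = 1172 m / 7.52 Ma = 0.000156 m/yr = 0.0156 cm/yr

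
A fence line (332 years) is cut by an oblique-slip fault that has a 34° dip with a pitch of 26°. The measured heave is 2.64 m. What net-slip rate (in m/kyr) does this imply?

dip-slip = heave / cos(dip) = 2.64 / cos(34°) = 3.184 m
net slip = dip-slip / sin(rake) = 3.184 / sin(26°) = 7.264 m
rate = 7.264 m / 332 years = 0.0219 m/yr = 21.9 m/kyr

21.9 m/kyr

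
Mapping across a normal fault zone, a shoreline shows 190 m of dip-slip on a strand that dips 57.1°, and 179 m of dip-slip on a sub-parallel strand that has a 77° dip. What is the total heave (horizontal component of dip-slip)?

heave_A = 190 × cos(57.1°) = 103.2 m
heave_B = 179 × cos(77°) = 40.27 m
total = 103.2 + 40.27 = 143 m

143 m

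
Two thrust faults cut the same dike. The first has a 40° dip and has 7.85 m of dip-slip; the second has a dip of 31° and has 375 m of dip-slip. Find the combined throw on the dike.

throw_A = 7.85 × sin(40°) = 5.046 m
throw_B = 375 × sin(31°) = 193.1 m
total = 5.046 + 193.1 = 198 m

198 m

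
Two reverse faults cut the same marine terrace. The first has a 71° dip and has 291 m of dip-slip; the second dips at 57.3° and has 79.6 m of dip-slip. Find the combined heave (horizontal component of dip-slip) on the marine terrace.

heave_A = 291 × cos(71°) = 94.74 m
heave_B = 79.6 × cos(57.3°) = 43 m
total = 94.74 + 43 = 138 m

138 m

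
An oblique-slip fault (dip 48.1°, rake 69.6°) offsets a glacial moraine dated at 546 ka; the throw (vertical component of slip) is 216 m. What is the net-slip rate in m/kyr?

dip-slip = throw / sin(dip) = 216 / sin(48.1°) = 290.2 m
net slip = dip-slip / sin(rake) = 290.2 / sin(69.6°) = 309.6 m
rate = 309.6 m / 546 ka = 0.000567 m/yr = 0.567 m/kyr

0.567 m/kyr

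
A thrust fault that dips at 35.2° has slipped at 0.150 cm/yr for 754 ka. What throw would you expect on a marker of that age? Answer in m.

dip-slip = rate × time = 0.150 cm/yr × 754 ka = 1131 m
throw = dip-slip × sin(dip) = 1131 × sin(35.2°) = 652 m

652 m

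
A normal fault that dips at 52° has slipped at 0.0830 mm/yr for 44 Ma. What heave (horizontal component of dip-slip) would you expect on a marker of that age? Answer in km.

dip-slip = rate × time = 0.0830 mm/yr × 44 Ma = 3652 m
heave = dip-slip × cos(dip) = 3652 × cos(52°) = 2250 m = 2.25 km

2.25 km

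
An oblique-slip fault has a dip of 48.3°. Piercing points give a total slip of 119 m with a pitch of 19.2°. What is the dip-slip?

39.1 m

dip-slip = net slip × sin(rake) = 119 m × sin(19.2°) = 39.1 m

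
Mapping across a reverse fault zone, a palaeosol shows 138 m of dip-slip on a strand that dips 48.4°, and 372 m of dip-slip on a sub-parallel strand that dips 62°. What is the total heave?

heave_A = 138 × cos(48.4°) = 91.62 m
heave_B = 372 × cos(62°) = 174.6 m
total = 91.62 + 174.6 = 266 m

266 m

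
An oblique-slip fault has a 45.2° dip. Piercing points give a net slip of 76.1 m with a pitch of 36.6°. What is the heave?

32 m

dip-slip = net slip × sin(rake) = 76.1 m × sin(36.6°) = 45.37 m
heave = dip-slip × cos(dip) = 45.37 × cos(45.2°) = 32 m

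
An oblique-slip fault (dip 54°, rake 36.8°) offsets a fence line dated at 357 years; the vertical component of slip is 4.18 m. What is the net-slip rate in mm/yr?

24.2 mm/yr

dip-slip = throw / sin(dip) = 4.18 / sin(54°) = 5.167 m
net slip = dip-slip / sin(rake) = 5.167 / sin(36.8°) = 8.625 m
rate = 8.625 m / 357 years = 0.0242 m/yr = 24.2 mm/yr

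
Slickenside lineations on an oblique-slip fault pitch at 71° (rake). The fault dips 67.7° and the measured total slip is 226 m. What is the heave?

dip-slip = net slip × sin(rake) = 226 m × sin(71°) = 213.7 m
heave = dip-slip × cos(dip) = 213.7 × cos(67.7°) = 81.1 m

81.1 m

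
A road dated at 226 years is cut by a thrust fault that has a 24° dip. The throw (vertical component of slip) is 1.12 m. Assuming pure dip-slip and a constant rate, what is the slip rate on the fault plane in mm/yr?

12.2 mm/yr

dip-slip = throw / sin(dip) = 1.12 m / sin(24°) = 2.754 m
rate = 2.754 m / 226 years = 0.0122 m/yr = 12.2 mm/yr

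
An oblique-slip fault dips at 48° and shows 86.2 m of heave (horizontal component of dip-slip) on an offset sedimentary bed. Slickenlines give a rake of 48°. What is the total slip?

dip-slip = heave / cos(dip) = 86.2 / cos(48°) = 128.8 m
net slip = dip-slip / sin(rake) = 128.8 / sin(48°) = 173 m

173 m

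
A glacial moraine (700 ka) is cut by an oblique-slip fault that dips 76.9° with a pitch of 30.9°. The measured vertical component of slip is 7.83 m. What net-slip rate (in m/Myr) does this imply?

22.4 m/Myr

dip-slip = throw / sin(dip) = 7.83 / sin(76.9°) = 8.039 m
net slip = dip-slip / sin(rake) = 8.039 / sin(30.9°) = 15.65 m
rate = 15.65 m / 700 ka = 0.0000224 m/yr = 22.4 m/Myr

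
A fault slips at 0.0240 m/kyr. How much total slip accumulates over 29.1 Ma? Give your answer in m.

698 m

slip = rate × time = 0.0240 m/kyr × 29.1 Ma = 698 m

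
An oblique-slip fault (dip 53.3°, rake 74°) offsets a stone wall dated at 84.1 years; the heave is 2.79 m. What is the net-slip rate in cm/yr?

dip-slip = heave / cos(dip) = 2.79 / cos(53.3°) = 4.668 m
net slip = dip-slip / sin(rake) = 4.668 / sin(74°) = 4.857 m
rate = 4.857 m / 84.1 years = 0.0577 m/yr = 5.77 cm/yr

5.77 cm/yr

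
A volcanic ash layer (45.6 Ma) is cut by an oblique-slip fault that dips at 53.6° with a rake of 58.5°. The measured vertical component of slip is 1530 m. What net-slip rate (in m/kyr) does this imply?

0.0489 m/kyr

dip-slip = throw / sin(dip) = 1530 / sin(53.6°) = 1901 m
net slip = dip-slip / sin(rake) = 1901 / sin(58.5°) = 2229 m
rate = 2229 m / 45.6 Ma = 0.0000489 m/yr = 0.0489 m/kyr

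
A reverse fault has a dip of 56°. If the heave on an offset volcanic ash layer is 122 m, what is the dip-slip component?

218 m

dip-slip = heave / cos(dip) = 122 / cos(56°) = 218 m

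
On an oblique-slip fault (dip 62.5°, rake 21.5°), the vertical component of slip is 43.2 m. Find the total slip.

133 m

dip-slip = throw / sin(dip) = 43.2 / sin(62.5°) = 48.70 m
net slip = dip-slip / sin(rake) = 48.70 / sin(21.5°) = 133 m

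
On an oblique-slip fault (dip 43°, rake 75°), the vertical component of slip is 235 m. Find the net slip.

357 m

dip-slip = throw / sin(dip) = 235 / sin(43°) = 344.6 m
net slip = dip-slip / sin(rake) = 344.6 / sin(75°) = 357 m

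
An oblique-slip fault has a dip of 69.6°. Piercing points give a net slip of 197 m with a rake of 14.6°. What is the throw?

46.5 m

dip-slip = net slip × sin(rake) = 197 m × sin(14.6°) = 49.66 m
throw = dip-slip × sin(dip) = 49.66 × sin(69.6°) = 46.5 m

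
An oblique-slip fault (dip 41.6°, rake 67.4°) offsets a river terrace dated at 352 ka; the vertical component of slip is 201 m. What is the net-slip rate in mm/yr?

dip-slip = throw / sin(dip) = 201 / sin(41.6°) = 302.7 m
net slip = dip-slip / sin(rake) = 302.7 / sin(67.4°) = 327.9 m
rate = 327.9 m / 352 ka = 0.000932 m/yr = 0.932 mm/yr

0.932 mm/yr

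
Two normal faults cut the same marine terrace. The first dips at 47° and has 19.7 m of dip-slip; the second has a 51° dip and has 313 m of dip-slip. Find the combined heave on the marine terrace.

210 m

heave_A = 19.7 × cos(47°) = 13.44 m
heave_B = 313 × cos(51°) = 197 m
total = 13.44 + 197 = 210 m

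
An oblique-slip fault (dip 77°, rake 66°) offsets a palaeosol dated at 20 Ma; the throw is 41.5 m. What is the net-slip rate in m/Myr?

dip-slip = throw / sin(dip) = 41.5 / sin(77°) = 42.59 m
net slip = dip-slip / sin(rake) = 42.59 / sin(66°) = 46.62 m
rate = 46.62 m / 20 Ma = 0.00000233 m/yr = 2.33 m/Myr

2.33 m/Myr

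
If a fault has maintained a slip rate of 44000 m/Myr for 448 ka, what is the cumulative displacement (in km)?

slip = rate × time = 44000 m/Myr × 448 ka = 19700 m = 19.7 km

19.7 km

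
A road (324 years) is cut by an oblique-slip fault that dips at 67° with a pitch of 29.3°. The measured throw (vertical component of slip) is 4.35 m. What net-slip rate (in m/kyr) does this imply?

29.8 m/kyr

dip-slip = throw / sin(dip) = 4.35 / sin(67°) = 4.726 m
net slip = dip-slip / sin(rake) = 4.726 / sin(29.3°) = 9.656 m
rate = 9.656 m / 324 years = 0.0298 m/yr = 29.8 m/kyr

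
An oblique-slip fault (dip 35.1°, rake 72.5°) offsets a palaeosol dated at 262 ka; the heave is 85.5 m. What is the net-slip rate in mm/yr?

dip-slip = heave / cos(dip) = 85.5 / cos(35.1°) = 104.5 m
net slip = dip-slip / sin(rake) = 104.5 / sin(72.5°) = 109.6 m
rate = 109.6 m / 262 ka = 0.000418 m/yr = 0.418 mm/yr

0.418 mm/yr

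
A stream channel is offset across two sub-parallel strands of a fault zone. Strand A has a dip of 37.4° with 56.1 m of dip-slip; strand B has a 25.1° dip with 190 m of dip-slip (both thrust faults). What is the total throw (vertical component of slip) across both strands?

throw_A = 56.1 × sin(37.4°) = 34.07 m
throw_B = 190 × sin(25.1°) = 80.60 m
total = 34.07 + 80.60 = 115 m

115 m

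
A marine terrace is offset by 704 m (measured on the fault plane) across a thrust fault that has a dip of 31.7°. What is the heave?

heave = dip-slip × cos(dip) = 704 m × cos(31.7°) = 599 m

599 m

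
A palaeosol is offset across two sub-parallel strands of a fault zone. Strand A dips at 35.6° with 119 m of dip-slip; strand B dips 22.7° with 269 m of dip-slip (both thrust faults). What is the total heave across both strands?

heave_A = 119 × cos(35.6°) = 96.76 m
heave_B = 269 × cos(22.7°) = 248.2 m
total = 96.76 + 248.2 = 345 m

345 m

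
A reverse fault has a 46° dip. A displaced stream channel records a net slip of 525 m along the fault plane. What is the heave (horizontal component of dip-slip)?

365 m

heave = dip-slip × cos(dip) = 525 m × cos(46°) = 365 m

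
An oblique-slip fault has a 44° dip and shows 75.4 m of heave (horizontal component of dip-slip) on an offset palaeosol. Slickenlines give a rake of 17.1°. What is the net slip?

356 m

dip-slip = heave / cos(dip) = 75.4 / cos(44°) = 104.8 m
net slip = dip-slip / sin(rake) = 104.8 / sin(17.1°) = 356 m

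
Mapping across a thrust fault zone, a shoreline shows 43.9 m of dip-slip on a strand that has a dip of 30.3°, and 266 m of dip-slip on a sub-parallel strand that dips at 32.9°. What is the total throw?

167 m

throw_A = 43.9 × sin(30.3°) = 22.15 m
throw_B = 266 × sin(32.9°) = 144.5 m
total = 22.15 + 144.5 = 167 m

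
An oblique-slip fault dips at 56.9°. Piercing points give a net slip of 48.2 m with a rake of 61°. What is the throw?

35.3 m

dip-slip = net slip × sin(rake) = 48.2 m × sin(61°) = 42.16 m
throw = dip-slip × sin(dip) = 42.16 × sin(56.9°) = 35.3 m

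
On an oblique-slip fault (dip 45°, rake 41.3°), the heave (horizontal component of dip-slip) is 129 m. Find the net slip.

276 m

dip-slip = heave / cos(dip) = 129 / cos(45°) = 182.4 m
net slip = dip-slip / sin(rake) = 182.4 / sin(41.3°) = 276 m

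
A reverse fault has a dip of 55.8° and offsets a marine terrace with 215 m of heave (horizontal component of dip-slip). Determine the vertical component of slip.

throw = heave × tan(dip) = 215 × tan(55.8°) = 316 m

316 m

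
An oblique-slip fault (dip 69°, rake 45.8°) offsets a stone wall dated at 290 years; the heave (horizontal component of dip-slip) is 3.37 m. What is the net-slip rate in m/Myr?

dip-slip = heave / cos(dip) = 3.37 / cos(69°) = 9.404 m
net slip = dip-slip / sin(rake) = 9.404 / sin(45.8°) = 13.12 m
rate = 13.12 m / 290 years = 0.0452 m/yr = 45200 m/Myr

45200 m/Myr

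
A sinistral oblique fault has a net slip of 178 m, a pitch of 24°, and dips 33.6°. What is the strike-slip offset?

strike-slip = net slip × cos(rake) = 178 m × cos(24°) = 163 m

163 m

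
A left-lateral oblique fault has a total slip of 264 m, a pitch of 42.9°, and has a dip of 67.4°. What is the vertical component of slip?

dip-slip = net slip × sin(rake) = 264 m × sin(42.9°) = 179.7 m
throw = dip-slip × sin(dip) = 179.7 × sin(67.4°) = 166 m

166 m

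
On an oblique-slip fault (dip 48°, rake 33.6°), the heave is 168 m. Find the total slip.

454 m

dip-slip = heave / cos(dip) = 168 / cos(48°) = 251.1 m
net slip = dip-slip / sin(rake) = 251.1 / sin(33.6°) = 454 m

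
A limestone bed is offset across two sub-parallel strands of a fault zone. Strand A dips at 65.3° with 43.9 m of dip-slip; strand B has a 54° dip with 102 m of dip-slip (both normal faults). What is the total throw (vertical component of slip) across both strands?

122 m

throw_A = 43.9 × sin(65.3°) = 39.88 m
throw_B = 102 × sin(54°) = 82.52 m
total = 39.88 + 82.52 = 122 m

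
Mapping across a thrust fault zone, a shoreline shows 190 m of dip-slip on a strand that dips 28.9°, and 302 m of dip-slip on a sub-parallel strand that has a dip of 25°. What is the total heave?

440 m

heave_A = 190 × cos(28.9°) = 166.3 m
heave_B = 302 × cos(25°) = 273.7 m
total = 166.3 + 273.7 = 440 m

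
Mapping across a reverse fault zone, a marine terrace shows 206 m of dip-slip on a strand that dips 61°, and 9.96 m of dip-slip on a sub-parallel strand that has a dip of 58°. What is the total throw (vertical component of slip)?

throw_A = 206 × sin(61°) = 180.2 m
throw_B = 9.96 × sin(58°) = 8.447 m
total = 180.2 + 8.447 = 189 m

189 m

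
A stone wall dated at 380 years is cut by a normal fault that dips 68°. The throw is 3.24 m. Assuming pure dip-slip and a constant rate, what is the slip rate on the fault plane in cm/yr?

0.920 cm/yr

dip-slip = throw / sin(dip) = 3.24 m / sin(68°) = 3.494 m
rate = 3.494 m / 380 years = 0.00920 m/yr = 0.920 cm/yr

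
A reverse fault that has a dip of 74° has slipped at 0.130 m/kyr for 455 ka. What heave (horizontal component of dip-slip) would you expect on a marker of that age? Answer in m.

16.3 m

dip-slip = rate × time = 0.130 m/kyr × 455 ka = 59.15 m
heave = dip-slip × cos(dip) = 59.15 × cos(74°) = 16.3 m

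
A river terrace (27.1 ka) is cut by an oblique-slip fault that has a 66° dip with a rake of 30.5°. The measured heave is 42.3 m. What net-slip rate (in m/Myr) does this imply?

7560 m/Myr

dip-slip = heave / cos(dip) = 42.3 / cos(66°) = 104 m
net slip = dip-slip / sin(rake) = 104 / sin(30.5°) = 204.9 m
rate = 204.9 m / 27.1 ka = 0.00756 m/yr = 7560 m/Myr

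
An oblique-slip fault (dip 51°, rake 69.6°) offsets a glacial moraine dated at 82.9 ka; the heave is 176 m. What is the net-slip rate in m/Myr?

3600 m/Myr

dip-slip = heave / cos(dip) = 176 / cos(51°) = 279.7 m
net slip = dip-slip / sin(rake) = 279.7 / sin(69.6°) = 298.4 m
rate = 298.4 m / 82.9 ka = 0.00360 m/yr = 3600 m/Myr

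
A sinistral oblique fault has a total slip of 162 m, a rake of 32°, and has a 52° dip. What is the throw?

67.6 m

dip-slip = net slip × sin(rake) = 162 m × sin(32°) = 85.85 m
throw = dip-slip × sin(dip) = 85.85 × sin(52°) = 67.6 m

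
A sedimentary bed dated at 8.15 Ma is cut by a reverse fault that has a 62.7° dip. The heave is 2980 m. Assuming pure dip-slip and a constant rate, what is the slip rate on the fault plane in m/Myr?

797 m/Myr

dip-slip = heave / cos(dip) = 2980 m / cos(62.7°) = 6497 m
rate = 6497 m / 8.15 Ma = 0.000797 m/yr = 797 m/Myr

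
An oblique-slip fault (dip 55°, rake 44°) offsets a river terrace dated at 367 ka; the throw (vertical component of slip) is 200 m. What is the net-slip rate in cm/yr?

0.0958 cm/yr

dip-slip = throw / sin(dip) = 200 / sin(55°) = 244.2 m
net slip = dip-slip / sin(rake) = 244.2 / sin(44°) = 351.5 m
rate = 351.5 m / 367 ka = 0.000958 m/yr = 0.0958 cm/yr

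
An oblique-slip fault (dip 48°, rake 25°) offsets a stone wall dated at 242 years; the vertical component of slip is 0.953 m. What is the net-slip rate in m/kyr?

12.5 m/kyr

dip-slip = throw / sin(dip) = 0.953 / sin(48°) = 1.282 m
net slip = dip-slip / sin(rake) = 1.282 / sin(25°) = 3.034 m
rate = 3.034 m / 242 years = 0.0125 m/yr = 12.5 m/kyr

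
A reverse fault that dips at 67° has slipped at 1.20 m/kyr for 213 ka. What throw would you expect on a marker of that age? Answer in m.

dip-slip = rate × time = 1.20 m/kyr × 213 ka = 255.6 m
throw = dip-slip × sin(dip) = 255.6 × sin(67°) = 235 m

235 m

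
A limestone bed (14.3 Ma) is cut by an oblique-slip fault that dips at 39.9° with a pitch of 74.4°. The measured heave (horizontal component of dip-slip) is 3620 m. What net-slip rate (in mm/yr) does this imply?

dip-slip = heave / cos(dip) = 3620 / cos(39.9°) = 4719 m
net slip = dip-slip / sin(rake) = 4719 / sin(74.4°) = 4899 m
rate = 4899 m / 14.3 Ma = 0.000343 m/yr = 0.343 mm/yr

0.343 mm/yr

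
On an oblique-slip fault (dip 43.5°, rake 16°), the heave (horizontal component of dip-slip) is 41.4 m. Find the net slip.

dip-slip = heave / cos(dip) = 41.4 / cos(43.5°) = 57.07 m
net slip = dip-slip / sin(rake) = 57.07 / sin(16°) = 207 m

207 m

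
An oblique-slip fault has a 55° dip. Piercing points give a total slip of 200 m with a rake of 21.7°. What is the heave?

dip-slip = net slip × sin(rake) = 200 m × sin(21.7°) = 73.95 m
heave = dip-slip × cos(dip) = 73.95 × cos(55°) = 42.4 m

42.4 m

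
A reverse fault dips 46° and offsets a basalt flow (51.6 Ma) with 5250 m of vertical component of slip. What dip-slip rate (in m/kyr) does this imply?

0.141 m/kyr

dip-slip = throw / sin(dip) = 5250 m / sin(46°) = 7298 m
rate = 7298 m / 51.6 Ma = 0.000141 m/yr = 0.141 m/kyr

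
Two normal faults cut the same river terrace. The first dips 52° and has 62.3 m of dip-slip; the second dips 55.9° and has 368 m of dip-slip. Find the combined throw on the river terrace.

354 m

throw_A = 62.3 × sin(52°) = 49.09 m
throw_B = 368 × sin(55.9°) = 304.7 m
total = 49.09 + 304.7 = 354 m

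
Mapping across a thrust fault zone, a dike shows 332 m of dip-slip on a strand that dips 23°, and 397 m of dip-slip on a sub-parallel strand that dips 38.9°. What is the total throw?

throw_A = 332 × sin(23°) = 129.7 m
throw_B = 397 × sin(38.9°) = 249.3 m
total = 129.7 + 249.3 = 379 m

379 m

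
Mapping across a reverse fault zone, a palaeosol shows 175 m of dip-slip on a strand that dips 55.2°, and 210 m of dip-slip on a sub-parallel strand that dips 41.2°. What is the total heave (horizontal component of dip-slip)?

258 m

heave_A = 175 × cos(55.2°) = 99.87 m
heave_B = 210 × cos(41.2°) = 158 m
total = 99.87 + 158 = 258 m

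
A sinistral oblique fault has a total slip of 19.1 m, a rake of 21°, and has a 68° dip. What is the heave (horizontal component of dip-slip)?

dip-slip = net slip × sin(rake) = 19.1 m × sin(21°) = 6.845 m
heave = dip-slip × cos(dip) = 6.845 × cos(68°) = 2.56 m

2.56 m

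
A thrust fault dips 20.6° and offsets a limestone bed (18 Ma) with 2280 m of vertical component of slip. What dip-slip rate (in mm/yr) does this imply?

0.360 mm/yr

dip-slip = throw / sin(dip) = 2280 m / sin(20.6°) = 6480 m
rate = 6480 m / 18 Ma = 0.000360 m/yr = 0.360 mm/yr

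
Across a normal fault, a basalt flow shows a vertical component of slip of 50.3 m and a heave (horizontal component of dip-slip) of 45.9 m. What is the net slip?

68.1 m

net slip = √(throw² + heave²) = √(50.3² + 45.9²) = 68.1 m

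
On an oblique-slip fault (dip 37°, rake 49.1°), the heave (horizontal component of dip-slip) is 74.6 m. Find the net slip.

dip-slip = heave / cos(dip) = 74.6 / cos(37°) = 93.41 m
net slip = dip-slip / sin(rake) = 93.41 / sin(49.1°) = 124 m

124 m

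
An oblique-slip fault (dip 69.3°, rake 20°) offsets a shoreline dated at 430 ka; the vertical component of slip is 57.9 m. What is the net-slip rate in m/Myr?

dip-slip = throw / sin(dip) = 57.9 / sin(69.3°) = 61.90 m
net slip = dip-slip / sin(rake) = 61.90 / sin(20°) = 181 m
rate = 181 m / 430 ka = 0.000421 m/yr = 421 m/Myr

421 m/Myr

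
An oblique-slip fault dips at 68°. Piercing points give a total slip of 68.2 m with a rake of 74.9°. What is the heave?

24.7 m

dip-slip = net slip × sin(rake) = 68.2 m × sin(74.9°) = 65.85 m
heave = dip-slip × cos(dip) = 65.85 × cos(68°) = 24.7 m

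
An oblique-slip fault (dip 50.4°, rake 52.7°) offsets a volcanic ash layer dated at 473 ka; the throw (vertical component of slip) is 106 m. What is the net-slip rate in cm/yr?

dip-slip = throw / sin(dip) = 106 / sin(50.4°) = 137.6 m
net slip = dip-slip / sin(rake) = 137.6 / sin(52.7°) = 172.9 m
rate = 172.9 m / 473 ka = 0.000366 m/yr = 0.0366 cm/yr

0.0366 cm/yr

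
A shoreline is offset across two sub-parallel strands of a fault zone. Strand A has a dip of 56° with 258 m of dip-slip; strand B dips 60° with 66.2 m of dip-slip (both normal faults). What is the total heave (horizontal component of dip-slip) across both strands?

177 m

heave_A = 258 × cos(56°) = 144.3 m
heave_B = 66.2 × cos(60°) = 33.10 m
total = 144.3 + 33.10 = 177 m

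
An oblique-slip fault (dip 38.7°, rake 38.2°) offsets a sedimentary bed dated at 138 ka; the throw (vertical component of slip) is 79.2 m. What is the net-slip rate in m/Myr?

dip-slip = throw / sin(dip) = 79.2 / sin(38.7°) = 126.7 m
net slip = dip-slip / sin(rake) = 126.7 / sin(38.2°) = 204.8 m
rate = 204.8 m / 138 ka = 0.00148 m/yr = 1480 m/Myr

1480 m/Myr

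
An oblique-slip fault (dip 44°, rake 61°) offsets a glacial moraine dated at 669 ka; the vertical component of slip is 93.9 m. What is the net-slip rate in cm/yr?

dip-slip = throw / sin(dip) = 93.9 / sin(44°) = 135.2 m
net slip = dip-slip / sin(rake) = 135.2 / sin(61°) = 154.6 m
rate = 154.6 m / 669 ka = 0.000231 m/yr = 0.0231 cm/yr

0.0231 cm/yr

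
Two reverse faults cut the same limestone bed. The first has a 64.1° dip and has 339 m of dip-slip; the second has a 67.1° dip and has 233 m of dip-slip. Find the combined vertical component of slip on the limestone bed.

520 m

throw_A = 339 × sin(64.1°) = 305 m
throw_B = 233 × sin(67.1°) = 214.6 m
total = 305 + 214.6 = 520 m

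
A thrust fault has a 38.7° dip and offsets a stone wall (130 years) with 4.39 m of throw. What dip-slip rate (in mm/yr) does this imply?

54 mm/yr

dip-slip = throw / sin(dip) = 4.39 m / sin(38.7°) = 7.021 m
rate = 7.021 m / 130 years = 0.0540 m/yr = 54 mm/yr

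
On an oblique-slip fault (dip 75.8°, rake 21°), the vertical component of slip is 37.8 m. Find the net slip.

109 m

dip-slip = throw / sin(dip) = 37.8 / sin(75.8°) = 38.99 m
net slip = dip-slip / sin(rake) = 38.99 / sin(21°) = 109 m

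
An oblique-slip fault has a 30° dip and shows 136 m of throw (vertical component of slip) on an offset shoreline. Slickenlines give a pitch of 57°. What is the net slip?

dip-slip = throw / sin(dip) = 136 / sin(30°) = 272 m
net slip = dip-slip / sin(rake) = 272 / sin(57°) = 324 m

324 m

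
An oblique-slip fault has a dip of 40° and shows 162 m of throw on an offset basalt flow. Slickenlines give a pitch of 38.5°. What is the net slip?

dip-slip = throw / sin(dip) = 162 / sin(40°) = 252 m
net slip = dip-slip / sin(rake) = 252 / sin(38.5°) = 405 m

405 m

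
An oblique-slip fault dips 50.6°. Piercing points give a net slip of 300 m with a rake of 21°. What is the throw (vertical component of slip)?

dip-slip = net slip × sin(rake) = 300 m × sin(21°) = 107.5 m
throw = dip-slip × sin(dip) = 107.5 × sin(50.6°) = 83.1 m

83.1 m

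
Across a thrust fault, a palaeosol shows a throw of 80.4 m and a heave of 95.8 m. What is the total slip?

125 m

net slip = √(throw² + heave²) = √(80.4² + 95.8²) = 125 m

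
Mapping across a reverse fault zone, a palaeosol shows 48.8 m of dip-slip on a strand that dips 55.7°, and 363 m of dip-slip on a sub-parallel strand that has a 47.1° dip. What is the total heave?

275 m

heave_A = 48.8 × cos(55.7°) = 27.50 m
heave_B = 363 × cos(47.1°) = 247.1 m
total = 27.50 + 247.1 = 275 m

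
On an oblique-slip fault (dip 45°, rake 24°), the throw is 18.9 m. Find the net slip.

dip-slip = throw / sin(dip) = 18.9 / sin(45°) = 26.73 m
net slip = dip-slip / sin(rake) = 26.73 / sin(24°) = 65.7 m

65.7 m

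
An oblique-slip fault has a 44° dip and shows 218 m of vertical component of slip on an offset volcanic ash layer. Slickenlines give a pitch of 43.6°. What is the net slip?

dip-slip = throw / sin(dip) = 218 / sin(44°) = 313.8 m
net slip = dip-slip / sin(rake) = 313.8 / sin(43.6°) = 455 m

455 m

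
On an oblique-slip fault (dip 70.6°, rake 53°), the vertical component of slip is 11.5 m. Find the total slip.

dip-slip = throw / sin(dip) = 11.5 / sin(70.6°) = 12.19 m
net slip = dip-slip / sin(rake) = 12.19 / sin(53°) = 15.3 m

15.3 m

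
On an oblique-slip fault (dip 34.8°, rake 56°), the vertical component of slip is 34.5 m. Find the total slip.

72.9 m

dip-slip = throw / sin(dip) = 34.5 / sin(34.8°) = 60.45 m
net slip = dip-slip / sin(rake) = 60.45 / sin(56°) = 72.9 m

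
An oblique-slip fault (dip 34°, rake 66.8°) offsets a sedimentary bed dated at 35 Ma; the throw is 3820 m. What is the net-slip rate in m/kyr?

0.212 m/kyr

dip-slip = throw / sin(dip) = 3820 / sin(34°) = 6831 m
net slip = dip-slip / sin(rake) = 6831 / sin(66.8°) = 7432 m
rate = 7432 m / 35 Ma = 0.000212 m/yr = 0.212 m/kyr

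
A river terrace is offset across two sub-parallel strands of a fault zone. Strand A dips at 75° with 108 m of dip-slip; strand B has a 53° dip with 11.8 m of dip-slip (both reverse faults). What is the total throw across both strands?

throw_A = 108 × sin(75°) = 104.3 m
throw_B = 11.8 × sin(53°) = 9.424 m
total = 104.3 + 9.424 = 114 m

114 m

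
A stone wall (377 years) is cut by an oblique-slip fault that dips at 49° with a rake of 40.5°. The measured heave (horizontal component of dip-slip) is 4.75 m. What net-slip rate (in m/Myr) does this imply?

29600 m/Myr

dip-slip = heave / cos(dip) = 4.75 / cos(49°) = 7.240 m
net slip = dip-slip / sin(rake) = 7.240 / sin(40.5°) = 11.15 m
rate = 11.15 m / 377 years = 0.0296 m/yr = 29600 m/Myr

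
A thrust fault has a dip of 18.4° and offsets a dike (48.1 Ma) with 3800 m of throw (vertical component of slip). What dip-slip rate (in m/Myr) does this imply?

250 m/Myr

dip-slip = throw / sin(dip) = 3800 m / sin(18.4°) = 12040 m
rate = 12040 m / 48.1 Ma = 0.000250 m/yr = 250 m/Myr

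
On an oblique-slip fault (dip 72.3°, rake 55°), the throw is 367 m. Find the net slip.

dip-slip = throw / sin(dip) = 367 / sin(72.3°) = 385.2 m
net slip = dip-slip / sin(rake) = 385.2 / sin(55°) = 470 m

470 m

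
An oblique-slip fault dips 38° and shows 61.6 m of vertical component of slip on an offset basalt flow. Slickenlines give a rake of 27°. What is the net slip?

220 m

dip-slip = throw / sin(dip) = 61.6 / sin(38°) = 100.1 m
net slip = dip-slip / sin(rake) = 100.1 / sin(27°) = 220 m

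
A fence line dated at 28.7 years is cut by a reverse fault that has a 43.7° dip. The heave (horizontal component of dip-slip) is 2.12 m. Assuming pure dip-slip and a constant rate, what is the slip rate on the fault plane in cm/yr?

10.2 cm/yr

dip-slip = heave / cos(dip) = 2.12 m / cos(43.7°) = 2.932 m
rate = 2.932 m / 28.7 years = 0.102 m/yr = 10.2 cm/yr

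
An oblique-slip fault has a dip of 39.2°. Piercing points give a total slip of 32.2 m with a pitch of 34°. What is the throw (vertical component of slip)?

dip-slip = net slip × sin(rake) = 32.2 m × sin(34°) = 18.01 m
throw = dip-slip × sin(dip) = 18.01 × sin(39.2°) = 11.4 m

11.4 m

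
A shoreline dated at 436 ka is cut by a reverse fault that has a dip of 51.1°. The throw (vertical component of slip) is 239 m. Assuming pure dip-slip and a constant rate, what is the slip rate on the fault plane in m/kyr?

0.704 m/kyr

dip-slip = throw / sin(dip) = 239 m / sin(51.1°) = 307.1 m
rate = 307.1 m / 436 ka = 0.000704 m/yr = 0.704 m/kyr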